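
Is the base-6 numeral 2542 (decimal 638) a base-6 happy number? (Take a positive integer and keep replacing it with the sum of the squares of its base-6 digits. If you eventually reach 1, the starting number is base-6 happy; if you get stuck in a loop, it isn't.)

base-6 happy

638 = (2,5,4,2)_6 → 2² + 5² + 4² + 2² = 4 + 25 + 16 + 4 = 49
49 = (1,2,1)_6 → 1² + 2² + 1² = 1 + 4 + 1 = 6
6 = (1,0)_6 → 1² + 0² = 1 + 0 = 1  — reached 1.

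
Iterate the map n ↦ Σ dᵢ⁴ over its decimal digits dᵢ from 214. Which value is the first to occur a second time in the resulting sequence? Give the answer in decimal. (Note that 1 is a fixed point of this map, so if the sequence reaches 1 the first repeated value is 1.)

214 → 2⁴ + 1⁴ + 4⁴ = 16 + 1 + 256 = 273
273 → 2⁴ + 7⁴ + 3⁴ = 16 + 2401 + 81 = 2498
2498 → 2⁴ + 4⁴ + 9⁴ + 8⁴ = 16 + 256 + 6561 + 4096 = 10929
10929 → 1⁴ + 0⁴ + 9⁴ + 2⁴ + 9⁴ = 1 + 0 + 6561 + 16 + 6561 = 13139
13139 → 1⁴ + 3⁴ + 1⁴ + 3⁴ + 9⁴ = 1 + 81 + 1 + 81 + 6561 = 6725
6725 → 6⁴ + 7⁴ + 2⁴ + 5⁴ = 1296 + 2401 + 16 + 625 = 4338
4338 → 4⁴ + 3⁴ + 3⁴ + 8⁴ = 256 + 81 + 81 + 4096 = 4514
4514 → 4⁴ + 5⁴ + 1⁴ + 4⁴ = 256 + 625 + 1 + 256 = 1138
1138 → 1⁴ + 1⁴ + 3⁴ + 8⁴ = 1 + 1 + 81 + 4096 = 4179
4179 → 4⁴ + 1⁴ + 7⁴ + 9⁴ = 256 + 1 + 2401 + 6561 = 9219
9219 → 9⁴ + 2⁴ + 1⁴ + 9⁴ = 6561 + 16 + 1 + 6561 = 13139  — 13139 already appeared earlier.

13139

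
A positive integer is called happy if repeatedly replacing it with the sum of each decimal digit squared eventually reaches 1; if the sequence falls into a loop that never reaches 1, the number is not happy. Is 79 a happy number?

happy

79 → 7² + 9² = 49 + 81 = 130
130 → 1² + 3² + 0² = 1 + 9 + 0 = 10
10 → 1² + 0² = 1 + 0 = 1  — reached 1.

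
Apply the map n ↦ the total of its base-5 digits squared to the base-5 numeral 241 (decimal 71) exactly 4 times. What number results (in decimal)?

71 = (2,4,1)_5 → 2² + 4² + 1² = 4 + 16 + 1 = 21
21 = (4,1)_5 → 4² + 1² = 16 + 1 = 17
17 = (3,2)_5 → 3² + 2² = 9 + 4 = 13
13 = (2,3)_5 → 2² + 3² = 4 + 9 = 13

13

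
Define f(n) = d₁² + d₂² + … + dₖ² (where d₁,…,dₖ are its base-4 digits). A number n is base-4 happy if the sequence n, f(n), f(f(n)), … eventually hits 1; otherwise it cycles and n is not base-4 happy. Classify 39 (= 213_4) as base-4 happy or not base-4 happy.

base-4 happy

39 = (2,1,3)_4 → 14
14 = (3,2)_4 → 13
13 = (3,1)_4 → 10
10 = (2,2)_4 → 8
8 = (2,0)_4 → 4
4 = (1,0)_4 → 1  — reached 1.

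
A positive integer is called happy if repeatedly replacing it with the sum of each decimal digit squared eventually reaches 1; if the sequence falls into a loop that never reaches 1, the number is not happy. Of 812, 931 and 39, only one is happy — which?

931

812: 812 → 69 → 117 → 51 → 26 → 40 → 16 → 37 → 58 → 89 → 145 → 42 → 20 → 4 → 16  — repeats 16 (not happy)
931: 931 → 91 → 82 → 68 → 100 → 1  — reaches 1 (happy)
39: 39 → 90 → 81 → 65 → 61 → 37 → 58 → 89 → 145 → 42 → 20 → 4 → 16 → 37  — repeats 37 (not happy)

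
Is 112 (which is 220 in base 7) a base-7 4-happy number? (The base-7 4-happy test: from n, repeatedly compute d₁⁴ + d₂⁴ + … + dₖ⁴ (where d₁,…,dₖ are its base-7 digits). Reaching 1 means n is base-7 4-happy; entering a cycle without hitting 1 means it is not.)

112 = (2,2,0)_7 → 32
32 = (4,4)_7 → 512
512 = (1,3,3,1)_7 → 164
164 = (3,2,3)_7 → 178
178 = (3,4,3)_7 → 418
418 = (1,1,3,5)_7 → 708
708 = (2,0,3,1)_7 → 98
98 = (2,0,0)_7 → 16
16 = (2,2)_7 → 32  — 32 already seen; the sequence cycles without reaching 1.

not base-7 4-happy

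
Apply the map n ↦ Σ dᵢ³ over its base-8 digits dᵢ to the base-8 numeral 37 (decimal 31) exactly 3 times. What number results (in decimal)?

277

31 = (3,7)_8 → 3³ + 7³ = 27 + 343 = 370
370 = (5,6,2)_8 → 5³ + 6³ + 2³ = 125 + 216 + 8 = 349
349 = (5,3,5)_8 → 5³ + 3³ + 5³ = 125 + 27 + 125 = 277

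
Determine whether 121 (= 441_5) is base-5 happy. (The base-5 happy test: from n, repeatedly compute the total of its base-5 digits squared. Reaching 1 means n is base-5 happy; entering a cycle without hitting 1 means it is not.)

base-5 happy

121 = (4,4,1)_5 → 33
33 = (1,1,3)_5 → 11
11 = (2,1)_5 → 5
5 = (1,0)_5 → 1  — reached 1.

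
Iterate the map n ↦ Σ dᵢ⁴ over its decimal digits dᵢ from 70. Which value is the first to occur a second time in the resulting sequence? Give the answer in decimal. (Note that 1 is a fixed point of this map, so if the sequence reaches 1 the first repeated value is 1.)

13139

70 → 7⁴ + 0⁴ = 2401 + 0 = 2401
2401 → 2⁴ + 4⁴ + 0⁴ + 1⁴ = 16 + 256 + 0 + 1 = 273
273 → 2⁴ + 7⁴ + 3⁴ = 16 + 2401 + 81 = 2498
2498 → 2⁴ + 4⁴ + 9⁴ + 8⁴ = 16 + 256 + 6561 + 4096 = 10929
10929 → 1⁴ + 0⁴ + 9⁴ + 2⁴ + 9⁴ = 1 + 0 + 6561 + 16 + 6561 = 13139
13139 → 1⁴ + 3⁴ + 1⁴ + 3⁴ + 9⁴ = 1 + 81 + 1 + 81 + 6561 = 6725
6725 → 6⁴ + 7⁴ + 2⁴ + 5⁴ = 1296 + 2401 + 16 + 625 = 4338
4338 → 4⁴ + 3⁴ + 3⁴ + 8⁴ = 256 + 81 + 81 + 4096 = 4514
4514 → 4⁴ + 5⁴ + 1⁴ + 4⁴ = 256 + 625 + 1 + 256 = 1138
1138 → 1⁴ + 1⁴ + 3⁴ + 8⁴ = 1 + 1 + 81 + 4096 = 4179
4179 → 4⁴ + 1⁴ + 7⁴ + 9⁴ = 256 + 1 + 2401 + 6561 = 9219
9219 → 9⁴ + 2⁴ + 1⁴ + 9⁴ = 6561 + 16 + 1 + 6561 = 13139  — 13139 already appeared earlier.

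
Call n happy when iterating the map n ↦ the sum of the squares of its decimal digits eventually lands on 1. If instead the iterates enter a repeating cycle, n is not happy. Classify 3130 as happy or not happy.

happy

3130 → 3² + 1² + 3² + 0² = 9 + 1 + 9 + 0 = 19
19 → 1² + 9² = 1 + 81 = 82
82 → 8² + 2² = 64 + 4 = 68
68 → 6² + 8² = 36 + 64 = 100
100 → 1² + 0² + 0² = 1 + 0 + 0 = 1  — reached 1.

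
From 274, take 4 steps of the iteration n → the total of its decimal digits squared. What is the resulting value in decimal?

26

274 → 2² + 7² + 4² = 4 + 49 + 16 = 69
69 → 6² + 9² = 36 + 81 = 117
117 → 1² + 1² + 7² = 1 + 1 + 49 = 51
51 → 5² + 1² = 25 + 1 = 26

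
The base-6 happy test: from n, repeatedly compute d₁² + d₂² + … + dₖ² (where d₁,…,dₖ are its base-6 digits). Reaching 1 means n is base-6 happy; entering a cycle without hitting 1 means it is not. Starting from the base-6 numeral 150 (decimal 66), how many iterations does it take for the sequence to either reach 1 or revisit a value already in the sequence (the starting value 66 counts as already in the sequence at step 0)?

9

66 = (1,5,0)_6 → 26
26 = (4,2)_6 → 20
20 = (3,2)_6 → 13
13 = (2,1)_6 → 5
5 = (5)_6 → 25
25 = (4,1)_6 → 17
17 = (2,5)_6 → 29
29 = (4,5)_6 → 41
41 = (1,0,5)_6 → 26  — 26 repeats.
That took 9 steps.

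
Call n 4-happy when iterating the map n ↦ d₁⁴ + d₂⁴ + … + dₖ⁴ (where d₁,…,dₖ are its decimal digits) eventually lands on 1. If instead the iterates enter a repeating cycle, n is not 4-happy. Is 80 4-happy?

not 4-happy

80 → 8⁴ + 0⁴ = 4096
4096 → 4⁴ + 0⁴ + 9⁴ + 6⁴ = 8113
8113 → 8⁴ + 1⁴ + 1⁴ + 3⁴ = 4179
4179 → 4⁴ + 1⁴ + 7⁴ + 9⁴ = 9219
9219 → 9⁴ + 2⁴ + 1⁴ + 9⁴ = 13139
13139 → 1⁴ + 3⁴ + 1⁴ + 3⁴ + 9⁴ = 6725
6725 → 6⁴ + 7⁴ + 2⁴ + 5⁴ = 4338
4338 → 4⁴ + 3⁴ + 3⁴ + 8⁴ = 4514
4514 → 4⁴ + 5⁴ + 1⁴ + 4⁴ = 1138
1138 → 1⁴ + 1⁴ + 3⁴ + 8⁴ = 4179  — 4179 already seen; the sequence cycles without reaching 1.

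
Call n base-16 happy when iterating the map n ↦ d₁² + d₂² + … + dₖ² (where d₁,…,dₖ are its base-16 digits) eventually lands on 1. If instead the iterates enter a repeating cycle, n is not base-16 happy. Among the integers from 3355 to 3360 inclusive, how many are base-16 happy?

2

3355: 3355 → 291 → 14 → 196 → 160 → 100 → 52 → 25 → 82 → 29 → 170 → 200 → 208 → 169 → 181 → 146 → 85 → 50 → 13 → 169  (repeats 169)
3356: 3356 → 314 → 110 → 232 → 260 → 17 → 2 → 4 → 16 → 1  (reaches 1)
3357: 3357 → 339 → 35 → 13 → 169 → 181 → 146 → 85 → 50 → 13  (repeats 13)
3358: 3358 → 366 → 233 → 277 → 27 → 122 → 149 → 106 → 136 → 128 → 64 → 16 → 1  (reaches 1)
3359: 3359 → 395 → 186 → 221 → 338 → 30 → 197 → 169 → 181 → 146 → 85 → 50 → 13 → 169  (repeats 169)
3360: 3360 → 173 → 269 → 170 → 200 → 208 → 169 → 181 → 146 → 85 → 50 → 13 → 169  (repeats 169)
base-16 happy: 3356, 3358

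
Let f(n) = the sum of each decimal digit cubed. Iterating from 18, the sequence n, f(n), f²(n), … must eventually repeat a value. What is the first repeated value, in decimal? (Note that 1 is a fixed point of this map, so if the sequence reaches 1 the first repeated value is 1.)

153

18 → 1³ + 8³ = 513
513 → 5³ + 1³ + 3³ = 153
153 → 1³ + 5³ + 3³ = 153  — 153 already appeared earlier.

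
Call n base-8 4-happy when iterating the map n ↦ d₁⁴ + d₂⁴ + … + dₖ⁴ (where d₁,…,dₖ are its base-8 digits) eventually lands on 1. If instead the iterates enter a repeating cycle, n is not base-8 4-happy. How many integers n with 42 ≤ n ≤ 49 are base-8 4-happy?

42: 42 → 641 → 18 → 32 → 256 → 256  (repeats 256)
43: 43 → 706 → 98 → 273 → 273  (repeats 273)
44: 44 → 881 → 1923 → 1458 → 2624 → 626 → 1314 → 544 → 257 → 257  (repeats 257)
45: 45 → 1250 → 369 → 1922 → 1393 → 1938 → 1409 → 1313 → 529 → 18 → 32 → 256 → 256  (repeats 256)
46: 46 → 1921 → 1378 → 913 → 1314 → 544 → 257 → 257  (repeats 257)
47: 47 → 3026 → 3058 → 4338 → 1394 → 1953 → 1634 → 354 → 897 → 1298 → 304 → 1552 → 97 → 258 → 272 → 272  (repeats 272)
48: 48 → 1296 → 288 → 512 → 1  (reaches 1)
49: 49 → 1297 → 289 → 513 → 2 → 16 → 16  (repeats 16)
base-8 4-happy: 48

1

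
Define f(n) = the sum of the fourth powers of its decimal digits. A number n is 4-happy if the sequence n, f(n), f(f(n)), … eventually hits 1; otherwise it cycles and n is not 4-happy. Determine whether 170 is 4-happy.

not 4-happy

170 → 2402
2402 → 288
288 → 8208
8208 → 8208  — 8208 already seen; the sequence cycles without reaching 1.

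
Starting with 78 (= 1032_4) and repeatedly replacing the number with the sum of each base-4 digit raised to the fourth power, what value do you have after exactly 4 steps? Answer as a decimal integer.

2

78 = (1,0,3,2)_4 → 1⁴ + 0⁴ + 3⁴ + 2⁴ = 1 + 0 + 81 + 16 = 98
98 = (1,2,0,2)_4 → 1⁴ + 2⁴ + 0⁴ + 2⁴ = 1 + 16 + 0 + 16 = 33
33 = (2,0,1)_4 → 2⁴ + 0⁴ + 1⁴ = 16 + 0 + 1 = 17
17 = (1,0,1)_4 → 1⁴ + 0⁴ + 1⁴ = 1 + 0 + 1 = 2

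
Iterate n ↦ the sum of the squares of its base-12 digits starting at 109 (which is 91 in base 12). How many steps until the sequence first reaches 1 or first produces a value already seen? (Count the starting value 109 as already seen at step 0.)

7

109 = (9,1)_12 → 82
82 = (6,10)_12 → 136
136 = (11,4)_12 → 137
137 = (11,5)_12 → 146
146 = (1,0,2)_12 → 5
5 = (5)_12 → 25
25 = (2,1)_12 → 5  — 5 repeats.
That took 7 steps.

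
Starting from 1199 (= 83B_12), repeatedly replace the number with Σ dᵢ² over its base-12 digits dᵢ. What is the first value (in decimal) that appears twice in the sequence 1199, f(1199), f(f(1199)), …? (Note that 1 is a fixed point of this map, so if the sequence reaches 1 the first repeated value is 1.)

1199 = (8,3,11)_12 → 8² + 3² + 11² = 64 + 9 + 121 = 194
194 = (1,4,2)_12 → 1² + 4² + 2² = 1 + 16 + 4 = 21
21 = (1,9)_12 → 1² + 9² = 1 + 81 = 82
82 = (6,10)_12 → 6² + 10² = 36 + 100 = 136
136 = (11,4)_12 → 11² + 4² = 121 + 16 = 137
137 = (11,5)_12 → 11² + 5² = 121 + 25 = 146
146 = (1,0,2)_12 → 1² + 0² + 2² = 1 + 0 + 4 = 5
5 = (5)_12 → 5² = 25
25 = (2,1)_12 → 2² + 1² = 4 + 1 = 5  — 5 already appeared earlier.

5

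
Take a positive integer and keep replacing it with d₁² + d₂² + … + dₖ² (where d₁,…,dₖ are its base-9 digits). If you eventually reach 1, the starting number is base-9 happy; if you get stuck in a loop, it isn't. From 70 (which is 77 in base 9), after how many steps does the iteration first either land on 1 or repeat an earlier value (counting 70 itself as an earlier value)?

7

70 = (7,7)_9 → 7² + 7² = 49 + 49 = 98
98 = (1,1,8)_9 → 1² + 1² + 8² = 1 + 1 + 64 = 66
66 = (7,3)_9 → 7² + 3² = 49 + 9 = 58
58 = (6,4)_9 → 6² + 4² = 36 + 16 = 52
52 = (5,7)_9 → 5² + 7² = 25 + 49 = 74
74 = (8,2)_9 → 8² + 2² = 64 + 4 = 68
68 = (7,5)_9 → 7² + 5² = 49 + 25 = 74  — 74 repeats.
That took 7 steps.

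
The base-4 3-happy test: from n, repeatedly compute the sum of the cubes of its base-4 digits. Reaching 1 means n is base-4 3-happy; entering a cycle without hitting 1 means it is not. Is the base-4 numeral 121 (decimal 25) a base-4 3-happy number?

base-4 3-happy

25 = (1,2,1)_4 → 1³ + 2³ + 1³ = 1 + 8 + 1 = 10
10 = (2,2)_4 → 2³ + 2³ = 8 + 8 = 16
16 = (1,0,0)_4 → 1³ + 0³ + 0³ = 1 + 0 + 0 = 1  — reached 1.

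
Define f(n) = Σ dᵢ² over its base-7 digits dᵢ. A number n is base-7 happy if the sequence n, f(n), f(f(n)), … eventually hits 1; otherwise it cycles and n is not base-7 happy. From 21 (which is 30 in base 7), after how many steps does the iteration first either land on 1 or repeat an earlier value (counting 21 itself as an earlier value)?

4

21 = (3,0)_7 → 3² + 0² = 9
9 = (1,2)_7 → 1² + 2² = 5
5 = (5)_7 → 5² = 25
25 = (3,4)_7 → 3² + 4² = 25  — 25 repeats.
That took 4 steps.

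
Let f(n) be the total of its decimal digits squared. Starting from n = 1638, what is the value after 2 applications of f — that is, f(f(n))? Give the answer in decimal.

1638 → 1² + 6² + 3² + 8² = 110
110 → 1² + 1² + 0² = 2

2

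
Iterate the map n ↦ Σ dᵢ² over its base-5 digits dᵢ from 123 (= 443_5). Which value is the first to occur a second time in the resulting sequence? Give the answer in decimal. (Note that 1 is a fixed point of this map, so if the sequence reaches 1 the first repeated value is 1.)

123 = (4,4,3)_5 → 4² + 4² + 3² = 16 + 16 + 9 = 41
41 = (1,3,1)_5 → 1² + 3² + 1² = 1 + 9 + 1 = 11
11 = (2,1)_5 → 2² + 1² = 4 + 1 = 5
5 = (1,0)_5 → 1² + 0² = 1 + 0 = 1  — reached the fixed point 1.
1 → 1, so 1 is the first repeated value.

1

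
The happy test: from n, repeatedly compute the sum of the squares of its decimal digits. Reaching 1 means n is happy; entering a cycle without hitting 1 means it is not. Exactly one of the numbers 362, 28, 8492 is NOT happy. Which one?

362: 362 → 49 → 97 → 130 → 10 → 1  — reaches 1 (happy)
28: 28 → 68 → 100 → 1  — reaches 1 (happy)
8492: 8492 → 165 → 62 → 40 → 16 → 37 → 58 → 89 → 145 → 42 → 20 → 4 → 16  — repeats 16 (not happy)

8492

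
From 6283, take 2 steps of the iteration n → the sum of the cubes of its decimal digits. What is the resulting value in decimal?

586

6283 → 6³ + 2³ + 8³ + 3³ = 216 + 8 + 512 + 27 = 763
763 → 7³ + 6³ + 3³ = 343 + 216 + 27 = 586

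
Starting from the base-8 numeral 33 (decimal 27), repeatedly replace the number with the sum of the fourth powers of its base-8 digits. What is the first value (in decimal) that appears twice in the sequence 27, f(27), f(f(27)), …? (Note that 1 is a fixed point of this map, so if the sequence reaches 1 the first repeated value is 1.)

1

27 = (3,3)_8 → 3⁴ + 3⁴ = 81 + 81 = 162
162 = (2,4,2)_8 → 2⁴ + 4⁴ + 2⁴ = 16 + 256 + 16 = 288
288 = (4,4,0)_8 → 4⁴ + 4⁴ + 0⁴ = 256 + 256 + 0 = 512
512 = (1,0,0,0)_8 → 1⁴ + 0⁴ + 0⁴ + 0⁴ = 1 + 0 + 0 + 0 = 1  — reached the fixed point 1.
1 → 1, so 1 is the first repeated value.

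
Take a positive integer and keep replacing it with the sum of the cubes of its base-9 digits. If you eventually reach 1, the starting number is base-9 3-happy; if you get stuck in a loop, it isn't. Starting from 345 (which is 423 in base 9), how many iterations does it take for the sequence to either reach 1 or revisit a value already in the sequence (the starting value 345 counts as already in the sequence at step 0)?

3

345 = (4,2,3)_9 → 4³ + 2³ + 3³ = 64 + 8 + 27 = 99
99 = (1,2,0)_9 → 1³ + 2³ + 0³ = 1 + 8 + 0 = 9
9 = (1,0)_9 → 1³ + 0³ = 1 + 0 = 1  — reached 1.
That took 3 steps.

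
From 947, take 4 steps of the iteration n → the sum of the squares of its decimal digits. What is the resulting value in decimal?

25

947 → 9² + 4² + 7² = 81 + 16 + 49 = 146
146 → 1² + 4² + 6² = 1 + 16 + 36 = 53
53 → 5² + 3² = 25 + 9 = 34
34 → 3² + 4² = 9 + 16 = 25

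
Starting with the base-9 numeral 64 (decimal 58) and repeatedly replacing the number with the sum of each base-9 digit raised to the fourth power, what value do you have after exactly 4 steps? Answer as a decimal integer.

882

58 = (6,4)_9 → 6⁴ + 4⁴ = 1552
1552 = (2,1,1,4)_9 → 2⁴ + 1⁴ + 1⁴ + 4⁴ = 274
274 = (3,3,4)_9 → 3⁴ + 3⁴ + 4⁴ = 418
418 = (5,1,4)_9 → 5⁴ + 1⁴ + 4⁴ = 882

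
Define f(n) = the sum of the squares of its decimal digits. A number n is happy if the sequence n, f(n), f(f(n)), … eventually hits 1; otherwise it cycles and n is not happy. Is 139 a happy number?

139 → 1² + 3² + 9² = 91
91 → 9² + 1² = 82
82 → 8² + 2² = 68
68 → 6² + 8² = 100
100 → 1² + 0² + 0² = 1  — reached 1.

happy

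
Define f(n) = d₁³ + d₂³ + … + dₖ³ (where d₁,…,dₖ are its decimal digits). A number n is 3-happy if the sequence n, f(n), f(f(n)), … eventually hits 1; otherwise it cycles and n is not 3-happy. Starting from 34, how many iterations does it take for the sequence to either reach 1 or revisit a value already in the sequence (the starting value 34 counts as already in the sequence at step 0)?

34 → 91
91 → 730
730 → 370
370 → 370  — 370 repeats.
That took 4 steps.

4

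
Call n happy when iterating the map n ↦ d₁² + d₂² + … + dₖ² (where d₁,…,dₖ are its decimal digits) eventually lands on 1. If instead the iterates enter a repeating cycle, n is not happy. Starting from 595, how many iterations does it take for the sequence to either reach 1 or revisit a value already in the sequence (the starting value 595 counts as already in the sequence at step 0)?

595 → 5² + 9² + 5² = 25 + 81 + 25 = 131
131 → 1² + 3² + 1² = 1 + 9 + 1 = 11
11 → 1² + 1² = 1 + 1 = 2
2 → 2² = 4
4 → 4² = 16
16 → 1² + 6² = 1 + 36 = 37
37 → 3² + 7² = 9 + 49 = 58
58 → 5² + 8² = 25 + 64 = 89
89 → 8² + 9² = 64 + 81 = 145
145 → 1² + 4² + 5² = 1 + 16 + 25 = 42
42 → 4² + 2² = 16 + 4 = 20
20 → 2² + 0² = 4 + 0 = 4  — 4 repeats.
That took 12 steps.

12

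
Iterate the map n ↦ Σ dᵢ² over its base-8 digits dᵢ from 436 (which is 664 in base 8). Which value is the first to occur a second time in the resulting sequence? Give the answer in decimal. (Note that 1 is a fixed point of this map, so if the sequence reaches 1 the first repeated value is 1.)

10

436 = (6,6,4)_8 → 6² + 6² + 4² = 36 + 36 + 16 = 88
88 = (1,3,0)_8 → 1² + 3² + 0² = 1 + 9 + 0 = 10
10 = (1,2)_8 → 1² + 2² = 1 + 4 = 5
5 = (5)_8 → 5² = 25
25 = (3,1)_8 → 3² + 1² = 9 + 1 = 10  — 10 already appeared earlier.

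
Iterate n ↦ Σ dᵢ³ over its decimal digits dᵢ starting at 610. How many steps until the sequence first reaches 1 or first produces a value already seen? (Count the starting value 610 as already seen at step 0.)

610 → 6³ + 1³ + 0³ = 217
217 → 2³ + 1³ + 7³ = 352
352 → 3³ + 5³ + 2³ = 160
160 → 1³ + 6³ + 0³ = 217  — 217 repeats.
That took 4 steps.

4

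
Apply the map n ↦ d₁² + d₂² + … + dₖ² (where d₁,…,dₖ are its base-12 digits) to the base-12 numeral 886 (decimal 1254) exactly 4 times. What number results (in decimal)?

26

1254 = (8,8,6)_12 → 8² + 8² + 6² = 164
164 = (1,1,8)_12 → 1² + 1² + 8² = 66
66 = (5,6)_12 → 5² + 6² = 61
61 = (5,1)_12 → 5² + 1² = 26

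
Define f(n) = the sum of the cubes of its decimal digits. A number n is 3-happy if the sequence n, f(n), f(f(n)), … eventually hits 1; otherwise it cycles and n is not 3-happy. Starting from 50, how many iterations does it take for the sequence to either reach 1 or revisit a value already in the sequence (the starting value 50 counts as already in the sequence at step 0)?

7

50 → 125
125 → 134
134 → 92
92 → 737
737 → 713
713 → 371
371 → 371  — 371 repeats.
That took 7 steps.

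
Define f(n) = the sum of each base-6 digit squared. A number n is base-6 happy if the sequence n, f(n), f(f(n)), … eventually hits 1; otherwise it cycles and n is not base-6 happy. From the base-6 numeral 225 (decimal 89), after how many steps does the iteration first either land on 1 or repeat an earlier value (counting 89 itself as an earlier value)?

11

89 = (2,2,5)_6 → 2² + 2² + 5² = 33
33 = (5,3)_6 → 5² + 3² = 34
34 = (5,4)_6 → 5² + 4² = 41
41 = (1,0,5)_6 → 1² + 0² + 5² = 26
26 = (4,2)_6 → 4² + 2² = 20
20 = (3,2)_6 → 3² + 2² = 13
13 = (2,1)_6 → 2² + 1² = 5
5 = (5)_6 → 5² = 25
25 = (4,1)_6 → 4² + 1² = 17
17 = (2,5)_6 → 2² + 5² = 29
29 = (4,5)_6 → 4² + 5² = 41  — 41 repeats.
That took 11 steps.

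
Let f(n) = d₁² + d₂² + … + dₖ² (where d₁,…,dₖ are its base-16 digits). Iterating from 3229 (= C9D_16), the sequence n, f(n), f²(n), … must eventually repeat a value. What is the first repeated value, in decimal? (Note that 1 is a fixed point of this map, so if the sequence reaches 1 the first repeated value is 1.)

169

3229 = (12,9,13)_16 → 394
394 = (1,8,10)_16 → 165
165 = (10,5)_16 → 125
125 = (7,13)_16 → 218
218 = (13,10)_16 → 269
269 = (1,0,13)_16 → 170
170 = (10,10)_16 → 200
200 = (12,8)_16 → 208
208 = (13,0)_16 → 169
169 = (10,9)_16 → 181
181 = (11,5)_16 → 146
146 = (9,2)_16 → 85
85 = (5,5)_16 → 50
50 = (3,2)_16 → 13
13 = (13)_16 → 169  — 169 already appeared earlier.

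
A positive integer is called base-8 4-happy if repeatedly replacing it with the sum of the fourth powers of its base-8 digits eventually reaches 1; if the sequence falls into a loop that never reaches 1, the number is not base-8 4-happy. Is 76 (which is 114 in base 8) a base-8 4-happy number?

not base-8 4-happy

76 = (1,1,4)_8 → 1⁴ + 1⁴ + 4⁴ = 1 + 1 + 256 = 258
258 = (4,0,2)_8 → 4⁴ + 0⁴ + 2⁴ = 256 + 0 + 16 = 272
272 = (4,2,0)_8 → 4⁴ + 2⁴ + 0⁴ = 256 + 16 + 0 = 272  — 272 already seen; the sequence cycles without reaching 1.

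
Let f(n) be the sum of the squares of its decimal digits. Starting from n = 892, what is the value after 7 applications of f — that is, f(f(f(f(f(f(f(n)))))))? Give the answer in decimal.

892 → 149
149 → 98
98 → 145
145 → 42
42 → 20
20 → 4
4 → 16

16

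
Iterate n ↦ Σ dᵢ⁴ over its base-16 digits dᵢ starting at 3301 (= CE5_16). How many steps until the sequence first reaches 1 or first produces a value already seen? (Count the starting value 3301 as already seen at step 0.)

14

3301 = (12,14,5)_16 → 12⁴ + 14⁴ + 5⁴ = 20736 + 38416 + 625 = 59777
59777 = (14,9,8,1)_16 → 14⁴ + 9⁴ + 8⁴ + 1⁴ = 38416 + 6561 + 4096 + 1 = 49074
49074 = (11,15,11,2)_16 → 11⁴ + 15⁴ + 11⁴ + 2⁴ = 14641 + 50625 + 14641 + 16 = 79923
79923 = (1,3,8,3,3)_16 → 1⁴ + 3⁴ + 8⁴ + 3⁴ + 3⁴ = 1 + 81 + 4096 + 81 + 81 = 4340
4340 = (1,0,15,4)_16 → 1⁴ + 0⁴ + 15⁴ + 4⁴ = 1 + 0 + 50625 + 256 = 50882
50882 = (12,6,12,2)_16 → 12⁴ + 6⁴ + 12⁴ + 2⁴ = 20736 + 1296 + 20736 + 16 = 42784
42784 = (10,7,2,0)_16 → 10⁴ + 7⁴ + 2⁴ + 0⁴ = 10000 + 2401 + 16 + 0 = 12417
12417 = (3,0,8,1)_16 → 3⁴ + 0⁴ + 8⁴ + 1⁴ = 81 + 0 + 4096 + 1 = 4178
4178 = (1,0,5,2)_16 → 1⁴ + 0⁴ + 5⁴ + 2⁴ = 1 + 0 + 625 + 16 = 642
642 = (2,8,2)_16 → 2⁴ + 8⁴ + 2⁴ = 16 + 4096 + 16 = 4128
4128 = (1,0,2,0)_16 → 1⁴ + 0⁴ + 2⁴ + 0⁴ = 1 + 0 + 16 + 0 = 17
17 = (1,1)_16 → 1⁴ + 1⁴ = 1 + 1 = 2
2 = (2)_16 → 2⁴ = 16
16 = (1,0)_16 → 1⁴ + 0⁴ = 1 + 0 = 1  — reached 1.
That took 14 steps.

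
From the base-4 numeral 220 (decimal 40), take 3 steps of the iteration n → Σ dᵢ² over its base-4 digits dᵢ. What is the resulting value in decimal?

40 = (2,2,0)_4 → 2² + 2² + 0² = 4 + 4 + 0 = 8
8 = (2,0)_4 → 2² + 0² = 4 + 0 = 4
4 = (1,0)_4 → 1² + 0² = 1 + 0 = 1

1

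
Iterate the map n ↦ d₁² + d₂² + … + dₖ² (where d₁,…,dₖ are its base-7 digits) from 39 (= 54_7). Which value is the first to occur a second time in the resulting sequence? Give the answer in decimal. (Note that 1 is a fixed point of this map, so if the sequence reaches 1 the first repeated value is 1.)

45

39 = (5,4)_7 → 5² + 4² = 25 + 16 = 41
41 = (5,6)_7 → 5² + 6² = 25 + 36 = 61
61 = (1,1,5)_7 → 1² + 1² + 5² = 1 + 1 + 25 = 27
27 = (3,6)_7 → 3² + 6² = 9 + 36 = 45
45 = (6,3)_7 → 6² + 3² = 36 + 9 = 45  — 45 already appeared earlier.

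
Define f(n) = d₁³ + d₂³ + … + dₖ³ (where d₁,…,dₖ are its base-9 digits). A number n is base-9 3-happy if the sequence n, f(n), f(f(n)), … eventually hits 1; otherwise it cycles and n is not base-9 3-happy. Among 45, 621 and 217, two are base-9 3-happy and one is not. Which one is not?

217

45: 45 → 125 → 577 → 345 → 99 → 9 → 1  — reaches 1 (base-9 3-happy)
621: 621 → 559 → 729 → 1  — reaches 1 (base-9 3-happy)
217: 217 → 225 → 351 → 91 → 3 → 27 → 27  — repeats 27 (not base-9 3-happy)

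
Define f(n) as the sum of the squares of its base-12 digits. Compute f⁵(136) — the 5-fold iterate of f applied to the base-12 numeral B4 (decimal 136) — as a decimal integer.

5

136 = (11,4)_12 → 11² + 4² = 121 + 16 = 137
137 = (11,5)_12 → 11² + 5² = 121 + 25 = 146
146 = (1,0,2)_12 → 1² + 0² + 2² = 1 + 0 + 4 = 5
5 = (5)_12 → 5² = 25
25 = (2,1)_12 → 2² + 1² = 4 + 1 = 5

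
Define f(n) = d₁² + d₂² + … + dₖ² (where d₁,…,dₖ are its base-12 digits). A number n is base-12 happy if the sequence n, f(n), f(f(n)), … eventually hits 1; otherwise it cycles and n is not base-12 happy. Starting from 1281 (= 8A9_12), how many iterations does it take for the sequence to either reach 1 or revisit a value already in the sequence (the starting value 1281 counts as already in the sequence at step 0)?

1281 = (8,10,9)_12 → 8² + 10² + 9² = 245
245 = (1,8,5)_12 → 1² + 8² + 5² = 90
90 = (7,6)_12 → 7² + 6² = 85
85 = (7,1)_12 → 7² + 1² = 50
50 = (4,2)_12 → 4² + 2² = 20
20 = (1,8)_12 → 1² + 8² = 65
65 = (5,5)_12 → 5² + 5² = 50  — 50 repeats.
That took 7 steps.

7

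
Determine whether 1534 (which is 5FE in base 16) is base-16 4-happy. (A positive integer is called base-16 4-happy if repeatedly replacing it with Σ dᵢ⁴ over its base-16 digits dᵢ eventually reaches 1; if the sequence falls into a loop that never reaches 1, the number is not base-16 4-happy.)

1534 = (5,15,14)_16 → 5⁴ + 15⁴ + 14⁴ = 89666
89666 = (1,5,14,4,2)_16 → 1⁴ + 5⁴ + 14⁴ + 4⁴ + 2⁴ = 39314
39314 = (9,9,9,2)_16 → 9⁴ + 9⁴ + 9⁴ + 2⁴ = 19699
19699 = (4,12,15,3)_16 → 4⁴ + 12⁴ + 15⁴ + 3⁴ = 71698
71698 = (1,1,8,1,2)_16 → 1⁴ + 1⁴ + 8⁴ + 1⁴ + 2⁴ = 4115
4115 = (1,0,1,3)_16 → 1⁴ + 0⁴ + 1⁴ + 3⁴ = 83
83 = (5,3)_16 → 5⁴ + 3⁴ = 706
706 = (2,12,2)_16 → 2⁴ + 12⁴ + 2⁴ = 20768
20768 = (5,1,2,0)_16 → 5⁴ + 1⁴ + 2⁴ + 0⁴ = 642
642 = (2,8,2)_16 → 2⁴ + 8⁴ + 2⁴ = 4128
4128 = (1,0,2,0)_16 → 1⁴ + 0⁴ + 2⁴ + 0⁴ = 17
17 = (1,1)_16 → 1⁴ + 1⁴ = 2
2 = (2)_16 → 2⁴ = 16
16 = (1,0)_16 → 1⁴ + 0⁴ = 1  — reached 1.

base-16 4-happy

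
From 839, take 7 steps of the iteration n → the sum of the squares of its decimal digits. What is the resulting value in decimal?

58

839 → 8² + 3² + 9² = 154
154 → 1² + 5² + 4² = 42
42 → 4² + 2² = 20
20 → 2² + 0² = 4
4 → 4² = 16
16 → 1² + 6² = 37
37 → 3² + 7² = 58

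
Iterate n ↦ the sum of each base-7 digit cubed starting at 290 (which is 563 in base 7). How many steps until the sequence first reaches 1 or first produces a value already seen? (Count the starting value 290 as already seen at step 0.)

290 = (5,6,3)_7 → 5³ + 6³ + 3³ = 125 + 216 + 27 = 368
368 = (1,0,3,4)_7 → 1³ + 0³ + 3³ + 4³ = 1 + 0 + 27 + 64 = 92
92 = (1,6,1)_7 → 1³ + 6³ + 1³ = 1 + 216 + 1 = 218
218 = (4,3,1)_7 → 4³ + 3³ + 1³ = 64 + 27 + 1 = 92  — 92 repeats.
That took 4 steps.

4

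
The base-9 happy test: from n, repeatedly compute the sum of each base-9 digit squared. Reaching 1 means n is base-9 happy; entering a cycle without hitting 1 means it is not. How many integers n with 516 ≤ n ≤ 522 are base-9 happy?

516: 516 → 54 → 36 → 16 → 50 → 50  — not base-9 happy
517: 517 → 61 → 85 → 17 → 65 → 53 → 89 → 65  — not base-9 happy
518: 518 → 70 → 98 → 66 → 58 → 52 → 74 → 68 → 74  — not base-9 happy
519: 519 → 81 → 1  — base-9 happy
520: 520 → 94 → 18 → 4 → 16 → 50 → 50  — not base-9 happy
521: 521 → 109 → 11 → 5 → 25 → 53 → 89 → 65 → 53  — not base-9 happy
522: 522 → 52 → 74 → 68 → 74  — not base-9 happy
base-9 happy: 519

1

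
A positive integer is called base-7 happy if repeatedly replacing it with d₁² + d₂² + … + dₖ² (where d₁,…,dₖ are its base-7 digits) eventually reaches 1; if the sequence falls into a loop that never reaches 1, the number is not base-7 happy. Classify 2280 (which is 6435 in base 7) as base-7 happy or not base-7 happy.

2280 = (6,4,3,5)_7 → 86
86 = (1,5,2)_7 → 30
30 = (4,2)_7 → 20
20 = (2,6)_7 → 40
40 = (5,5)_7 → 50
50 = (1,0,1)_7 → 2
2 = (2)_7 → 4
4 = (4)_7 → 16
16 = (2,2)_7 → 8
8 = (1,1)_7 → 2  — 2 already seen; the sequence cycles without reaching 1.

not base-7 happy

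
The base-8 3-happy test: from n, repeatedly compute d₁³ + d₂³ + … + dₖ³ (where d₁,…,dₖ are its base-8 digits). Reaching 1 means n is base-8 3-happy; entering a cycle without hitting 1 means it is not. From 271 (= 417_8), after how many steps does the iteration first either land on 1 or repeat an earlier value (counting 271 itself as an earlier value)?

6

271 = (4,1,7)_8 → 408
408 = (6,3,0)_8 → 243
243 = (3,6,3)_8 → 270
270 = (4,1,6)_8 → 281
281 = (4,3,1)_8 → 92
92 = (1,3,4)_8 → 92  — 92 repeats.
That took 6 steps.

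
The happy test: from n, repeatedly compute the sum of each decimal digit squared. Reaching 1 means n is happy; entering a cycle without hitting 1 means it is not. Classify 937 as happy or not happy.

happy

937 → 139
139 → 91
91 → 82
82 → 68
68 → 100
100 → 1  — reached 1.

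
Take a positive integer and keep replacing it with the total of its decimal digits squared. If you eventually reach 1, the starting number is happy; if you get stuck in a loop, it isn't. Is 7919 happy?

7919 → 7² + 9² + 1² + 9² = 212
212 → 2² + 1² + 2² = 9
9 → 9² = 81
81 → 8² + 1² = 65
65 → 6² + 5² = 61
61 → 6² + 1² = 37
37 → 3² + 7² = 58
58 → 5² + 8² = 89
89 → 8² + 9² = 145
145 → 1² + 4² + 5² = 42
42 → 4² + 2² = 20
20 → 2² + 0² = 4
4 → 4² = 16
16 → 1² + 6² = 37  — 37 already seen; the sequence cycles without reaching 1.

not happy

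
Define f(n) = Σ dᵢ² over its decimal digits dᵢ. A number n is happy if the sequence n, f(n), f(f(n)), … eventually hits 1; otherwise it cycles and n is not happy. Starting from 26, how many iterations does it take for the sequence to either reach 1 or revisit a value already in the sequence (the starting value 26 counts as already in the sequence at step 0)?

26 → 2² + 6² = 4 + 36 = 40
40 → 4² + 0² = 16 + 0 = 16
16 → 1² + 6² = 1 + 36 = 37
37 → 3² + 7² = 9 + 49 = 58
58 → 5² + 8² = 25 + 64 = 89
89 → 8² + 9² = 64 + 81 = 145
145 → 1² + 4² + 5² = 1 + 16 + 25 = 42
42 → 4² + 2² = 16 + 4 = 20
20 → 2² + 0² = 4 + 0 = 4
4 → 4² = 16  — 16 repeats.
That took 10 steps.

10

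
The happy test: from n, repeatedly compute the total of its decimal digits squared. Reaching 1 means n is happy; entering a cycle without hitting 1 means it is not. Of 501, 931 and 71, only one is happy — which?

501: 501 → 26 → 40 → 16 → 37 → 58 → 89 → 145 → 42 → 20 → 4 → 16  — repeats 16 (not happy)
931: 931 → 91 → 82 → 68 → 100 → 1  — reaches 1 (happy)
71: 71 → 50 → 25 → 29 → 85 → 89 → 145 → 42 → 20 → 4 → 16 → 37 → 58 → 89  — repeats 89 (not happy)

931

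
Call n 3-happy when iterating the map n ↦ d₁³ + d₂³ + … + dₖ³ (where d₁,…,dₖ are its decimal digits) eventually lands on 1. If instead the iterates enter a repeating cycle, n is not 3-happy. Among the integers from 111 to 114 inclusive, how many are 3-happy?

111: 111 → 3 → 27 → 351 → 153 → 153  (repeats 153)
112: 112 → 10 → 1  (reaches 1)
113: 113 → 29 → 737 → 713 → 371 → 371  (repeats 371)
114: 114 → 66 → 432 → 99 → 1458 → 702 → 351 → 153 → 153  (repeats 153)
3-happy: 112

1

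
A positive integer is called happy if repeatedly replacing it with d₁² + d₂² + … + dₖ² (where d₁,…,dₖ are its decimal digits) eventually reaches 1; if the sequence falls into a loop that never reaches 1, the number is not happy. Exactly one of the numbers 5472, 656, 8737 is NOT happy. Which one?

8737

5472: 5472 → 94 → 97 → 130 → 10 → 1  — reaches 1 (happy)
656: 656 → 97 → 130 → 10 → 1  — reaches 1 (happy)
8737: 8737 → 171 → 51 → 26 → 40 → 16 → 37 → 58 → 89 → 145 → 42 → 20 → 4 → 16  — repeats 16 (not happy)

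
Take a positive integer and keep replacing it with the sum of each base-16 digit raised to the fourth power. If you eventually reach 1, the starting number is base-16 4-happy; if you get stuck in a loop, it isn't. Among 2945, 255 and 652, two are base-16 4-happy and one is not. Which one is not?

2945

2945: 2945 → 18738 → 6914 → 14658 → 6914  — repeats 6914 (not base-16 4-happy)
255: 255 → 101250 → 22850 → 7458 → 28594 → 66578 → 274 → 18 → 17 → 2 → 16 → 1  — reaches 1 (base-16 4-happy)
652: 652 → 24848 → 1298 → 642 → 4128 → 17 → 2 → 16 → 1  — reaches 1 (base-16 4-happy)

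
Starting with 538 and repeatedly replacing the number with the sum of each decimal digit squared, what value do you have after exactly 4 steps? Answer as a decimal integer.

538 → 5² + 3² + 8² = 25 + 9 + 64 = 98
98 → 9² + 8² = 81 + 64 = 145
145 → 1² + 4² + 5² = 1 + 16 + 25 = 42
42 → 4² + 2² = 16 + 4 = 20

20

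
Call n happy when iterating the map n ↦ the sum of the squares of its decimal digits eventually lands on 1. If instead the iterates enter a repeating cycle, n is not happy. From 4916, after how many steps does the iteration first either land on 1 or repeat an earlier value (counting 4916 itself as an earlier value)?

12

4916 → 4² + 9² + 1² + 6² = 16 + 81 + 1 + 36 = 134
134 → 1² + 3² + 4² = 1 + 9 + 16 = 26
26 → 2² + 6² = 4 + 36 = 40
40 → 4² + 0² = 16 + 0 = 16
16 → 1² + 6² = 1 + 36 = 37
37 → 3² + 7² = 9 + 49 = 58
58 → 5² + 8² = 25 + 64 = 89
89 → 8² + 9² = 64 + 81 = 145
145 → 1² + 4² + 5² = 1 + 16 + 25 = 42
42 → 4² + 2² = 16 + 4 = 20
20 → 2² + 0² = 4 + 0 = 4
4 → 4² = 16  — 16 repeats.
That took 12 steps.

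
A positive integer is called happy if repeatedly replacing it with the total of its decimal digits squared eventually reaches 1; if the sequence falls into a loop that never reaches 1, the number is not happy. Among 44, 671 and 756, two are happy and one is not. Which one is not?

44: 44 → 32 → 13 → 10 → 1  — reaches 1 (happy)
671: 671 → 86 → 100 → 1  — reaches 1 (happy)
756: 756 → 110 → 2 → 4 → 16 → 37 → 58 → 89 → 145 → 42 → 20 → 4  — repeats 4 (not happy)

756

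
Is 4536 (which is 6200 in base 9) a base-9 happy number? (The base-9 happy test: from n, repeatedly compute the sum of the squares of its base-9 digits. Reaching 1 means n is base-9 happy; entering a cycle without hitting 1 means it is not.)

4536 = (6,2,0,0)_9 → 6² + 2² + 0² + 0² = 36 + 4 + 0 + 0 = 40
40 = (4,4)_9 → 4² + 4² = 16 + 16 = 32
32 = (3,5)_9 → 3² + 5² = 9 + 25 = 34
34 = (3,7)_9 → 3² + 7² = 9 + 49 = 58
58 = (6,4)_9 → 6² + 4² = 36 + 16 = 52
52 = (5,7)_9 → 5² + 7² = 25 + 49 = 74
74 = (8,2)_9 → 8² + 2² = 64 + 4 = 68
68 = (7,5)_9 → 7² + 5² = 49 + 25 = 74  — 74 already seen; the sequence cycles without reaching 1.

not base-9 happy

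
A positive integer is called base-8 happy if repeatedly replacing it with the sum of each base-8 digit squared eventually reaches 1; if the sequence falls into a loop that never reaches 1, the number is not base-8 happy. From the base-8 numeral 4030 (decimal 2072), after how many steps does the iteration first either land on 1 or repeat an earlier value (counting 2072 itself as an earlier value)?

4

2072 = (4,0,3,0)_8 → 4² + 0² + 3² + 0² = 25
25 = (3,1)_8 → 3² + 1² = 10
10 = (1,2)_8 → 1² + 2² = 5
5 = (5)_8 → 5² = 25  — 25 repeats.
That took 4 steps.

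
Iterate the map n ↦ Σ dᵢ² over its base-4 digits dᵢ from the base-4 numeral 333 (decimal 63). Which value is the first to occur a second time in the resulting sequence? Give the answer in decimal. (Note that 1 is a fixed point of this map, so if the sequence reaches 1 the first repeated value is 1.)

63 = (3,3,3)_4 → 3² + 3² + 3² = 27
27 = (1,2,3)_4 → 1² + 2² + 3² = 14
14 = (3,2)_4 → 3² + 2² = 13
13 = (3,1)_4 → 3² + 1² = 10
10 = (2,2)_4 → 2² + 2² = 8
8 = (2,0)_4 → 2² + 0² = 4
4 = (1,0)_4 → 1² + 0² = 1  — reached the fixed point 1.
1 → 1, so 1 is the first repeated value.

1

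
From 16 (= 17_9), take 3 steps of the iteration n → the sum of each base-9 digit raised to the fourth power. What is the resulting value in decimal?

16 = (1,7)_9 → 1⁴ + 7⁴ = 2402
2402 = (3,2,5,8)_9 → 3⁴ + 2⁴ + 5⁴ + 8⁴ = 4818
4818 = (6,5,4,3)_9 → 6⁴ + 5⁴ + 4⁴ + 3⁴ = 2258

2258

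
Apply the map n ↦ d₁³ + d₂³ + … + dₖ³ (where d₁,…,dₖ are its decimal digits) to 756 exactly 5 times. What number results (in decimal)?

153

756 → 684
684 → 792
792 → 1080
1080 → 513
513 → 153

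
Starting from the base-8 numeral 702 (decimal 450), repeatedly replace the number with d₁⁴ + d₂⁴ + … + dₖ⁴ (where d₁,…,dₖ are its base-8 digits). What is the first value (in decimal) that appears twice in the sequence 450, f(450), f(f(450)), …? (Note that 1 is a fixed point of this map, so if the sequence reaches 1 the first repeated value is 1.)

450 = (7,0,2)_8 → 7⁴ + 0⁴ + 2⁴ = 2417
2417 = (4,5,6,1)_8 → 4⁴ + 5⁴ + 6⁴ + 1⁴ = 2178
2178 = (4,2,0,2)_8 → 4⁴ + 2⁴ + 0⁴ + 2⁴ = 288
288 = (4,4,0)_8 → 4⁴ + 4⁴ + 0⁴ = 512
512 = (1,0,0,0)_8 → 1⁴ + 0⁴ + 0⁴ + 0⁴ = 1  — reached the fixed point 1.
1 → 1, so 1 is the first repeated value.

1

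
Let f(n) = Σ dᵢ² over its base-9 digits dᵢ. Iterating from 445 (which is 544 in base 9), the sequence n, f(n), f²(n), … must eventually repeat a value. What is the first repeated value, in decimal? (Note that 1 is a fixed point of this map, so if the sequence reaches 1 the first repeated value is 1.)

53

445 = (5,4,4)_9 → 5² + 4² + 4² = 25 + 16 + 16 = 57
57 = (6,3)_9 → 6² + 3² = 36 + 9 = 45
45 = (5,0)_9 → 5² + 0² = 25 + 0 = 25
25 = (2,7)_9 → 2² + 7² = 4 + 49 = 53
53 = (5,8)_9 → 5² + 8² = 25 + 64 = 89
89 = (1,0,8)_9 → 1² + 0² + 8² = 1 + 0 + 64 = 65
65 = (7,2)_9 → 7² + 2² = 49 + 4 = 53  — 53 already appeared earlier.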